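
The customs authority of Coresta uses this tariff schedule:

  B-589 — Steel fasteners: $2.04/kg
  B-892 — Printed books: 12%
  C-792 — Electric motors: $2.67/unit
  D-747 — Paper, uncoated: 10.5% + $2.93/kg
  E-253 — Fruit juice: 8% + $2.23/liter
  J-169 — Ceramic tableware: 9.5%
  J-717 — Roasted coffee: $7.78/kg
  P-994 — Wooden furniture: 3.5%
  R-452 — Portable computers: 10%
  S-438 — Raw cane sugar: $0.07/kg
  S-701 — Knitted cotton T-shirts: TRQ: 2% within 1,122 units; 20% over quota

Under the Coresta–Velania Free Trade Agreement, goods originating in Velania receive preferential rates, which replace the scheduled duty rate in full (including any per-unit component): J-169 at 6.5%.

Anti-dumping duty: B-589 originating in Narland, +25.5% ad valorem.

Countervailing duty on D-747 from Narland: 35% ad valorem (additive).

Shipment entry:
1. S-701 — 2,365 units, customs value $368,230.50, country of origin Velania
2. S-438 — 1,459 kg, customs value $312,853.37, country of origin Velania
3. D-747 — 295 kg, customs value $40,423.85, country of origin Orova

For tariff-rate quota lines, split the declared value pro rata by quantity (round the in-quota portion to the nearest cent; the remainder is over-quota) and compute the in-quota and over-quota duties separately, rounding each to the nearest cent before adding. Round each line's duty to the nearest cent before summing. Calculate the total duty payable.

Line 1 (S-701, Velania, 2,365 units, $368,230.50):
Code S-701 is under a tariff-rate quota (threshold 1,122 units). In-quota: 1,122 units at 2%; over-quota: 1,243 units at 20%.
Pro-rata value split: in-quota = $368,230.50 × 1,122/2,365 = $174,695.40; over-quota = $368,230.50 − $174,695.40 = $193,535.10.
In-quota duty = $174,695.40 × 2% = $3,493.91. Over-quota duty = $193,535.10 × 20% = $38,707.02.
Line duty = $3,493.91 + $38,707.02 = $42,200.93.
Line 2 (S-438, Velania, 1,459 kg, $312,853.37):
Base rate for S-438 is $0.07/kg.
Origin Velania is the FTA partner but S-438 is not on the preference list; base rate stands.
Duty = 1,459 × $0.07 = $102.13.
Line 3 (D-747, Orova, 295 kg, $40,423.85):
Base rate for D-747 is 10.5% + $2.93/kg.
The additional-duty order on D-747 targets Narland, not Orova; it does not apply.
Duty = $40,423.85 × 10.5% + 295 × $2.93 = $5,108.85.
Total = $42,200.93 + $102.13 + $5,108.85 = $47,411.91.

$47,411.91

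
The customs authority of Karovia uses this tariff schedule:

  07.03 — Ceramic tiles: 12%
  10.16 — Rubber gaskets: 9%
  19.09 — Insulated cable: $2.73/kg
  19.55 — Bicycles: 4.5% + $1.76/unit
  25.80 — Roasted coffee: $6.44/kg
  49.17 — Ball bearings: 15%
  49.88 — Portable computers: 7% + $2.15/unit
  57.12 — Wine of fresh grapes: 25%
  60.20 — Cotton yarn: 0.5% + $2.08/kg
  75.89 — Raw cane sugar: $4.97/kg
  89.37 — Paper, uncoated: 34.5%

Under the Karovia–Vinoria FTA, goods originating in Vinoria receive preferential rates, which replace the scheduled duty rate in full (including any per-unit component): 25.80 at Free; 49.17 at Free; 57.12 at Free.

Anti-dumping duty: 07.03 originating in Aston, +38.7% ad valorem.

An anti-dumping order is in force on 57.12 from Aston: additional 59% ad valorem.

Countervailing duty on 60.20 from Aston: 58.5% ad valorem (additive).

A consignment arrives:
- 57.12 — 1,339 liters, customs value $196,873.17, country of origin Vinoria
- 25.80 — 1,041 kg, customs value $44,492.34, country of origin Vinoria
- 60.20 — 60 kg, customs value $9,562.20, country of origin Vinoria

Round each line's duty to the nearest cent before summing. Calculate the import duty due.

$172.61

Line 1 (57.12, Vinoria, 1,339 liters, $196,873.17):
Base rate for 57.12 is 25%.
Origin Vinoria qualifies under the Karovia–Vinoria agreement and 57.12 is covered: preferential rate Free applies instead.
The additional-duty order on 57.12 targets Aston, not Vinoria; it does not apply.
Duty = $196,873.17 × 0% = $0.00.
Line 2 (25.80, Vinoria, 1,041 kg, $44,492.34):
Base rate for 25.80 is $6.44/kg.
Origin Vinoria qualifies under the Karovia–Vinoria agreement and 25.80 is covered: preferential rate Free applies instead.
Duty = $44,492.34 × 0% = $0.00.
Line 3 (60.20, Vinoria, 60 kg, $9,562.20):
Base rate for 60.20 is 0.5% + $2.08/kg.
Origin Vinoria is the FTA partner but 60.20 is not on the preference list; base rate stands.
The additional-duty order on 60.20 targets Aston, not Vinoria; it does not apply.
Duty = $9,562.20 × 0.5% + 60 × $2.08 = $172.61.
Total = $0.00 + $0.00 + $172.61 = $172.61.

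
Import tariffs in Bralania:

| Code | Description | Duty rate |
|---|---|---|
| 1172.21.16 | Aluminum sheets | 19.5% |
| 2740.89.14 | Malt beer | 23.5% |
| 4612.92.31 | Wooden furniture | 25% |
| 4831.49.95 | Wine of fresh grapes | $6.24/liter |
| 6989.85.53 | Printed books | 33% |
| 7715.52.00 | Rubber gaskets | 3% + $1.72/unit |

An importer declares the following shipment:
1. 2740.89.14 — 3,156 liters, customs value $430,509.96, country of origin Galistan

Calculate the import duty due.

$101,169.84

Line 1 (2740.89.14, Galistan, 3,156 liters, $430,509.96):
Base rate for 2740.89.14 is 23.5%.
Duty = $430,509.96 × 23.5% = $101,169.84.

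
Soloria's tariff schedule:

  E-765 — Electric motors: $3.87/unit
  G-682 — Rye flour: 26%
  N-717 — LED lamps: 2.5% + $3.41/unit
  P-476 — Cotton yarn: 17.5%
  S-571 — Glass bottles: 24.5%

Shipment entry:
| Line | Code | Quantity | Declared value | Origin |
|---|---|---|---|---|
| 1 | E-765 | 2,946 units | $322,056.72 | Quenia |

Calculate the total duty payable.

Line 1 (E-765, Quenia, 2,946 units, $322,056.72):
Base rate for E-765 is $3.87/unit.
Duty = 2,946 × $3.87 = $11,401.02.

$11,401.02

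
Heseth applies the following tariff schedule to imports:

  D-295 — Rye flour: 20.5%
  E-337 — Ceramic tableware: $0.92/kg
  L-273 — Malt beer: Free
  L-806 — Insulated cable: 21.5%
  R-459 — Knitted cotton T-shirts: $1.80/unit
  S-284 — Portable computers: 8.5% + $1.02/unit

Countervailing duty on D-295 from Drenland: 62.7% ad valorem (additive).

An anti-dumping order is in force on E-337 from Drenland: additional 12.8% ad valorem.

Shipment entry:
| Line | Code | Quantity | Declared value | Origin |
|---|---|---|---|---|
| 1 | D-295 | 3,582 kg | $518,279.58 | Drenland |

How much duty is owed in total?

$431,208.61

Line 1 (D-295, Drenland, 3,582 kg, $518,279.58):
Base rate for D-295 is 20.5%.
Additional duty on D-295 from Drenland: +62.7%. Applied ad valorem rate: 20.5% + 62.7% = 83.2%.
Duty = $518,279.58 × 83.2% = $431,208.61.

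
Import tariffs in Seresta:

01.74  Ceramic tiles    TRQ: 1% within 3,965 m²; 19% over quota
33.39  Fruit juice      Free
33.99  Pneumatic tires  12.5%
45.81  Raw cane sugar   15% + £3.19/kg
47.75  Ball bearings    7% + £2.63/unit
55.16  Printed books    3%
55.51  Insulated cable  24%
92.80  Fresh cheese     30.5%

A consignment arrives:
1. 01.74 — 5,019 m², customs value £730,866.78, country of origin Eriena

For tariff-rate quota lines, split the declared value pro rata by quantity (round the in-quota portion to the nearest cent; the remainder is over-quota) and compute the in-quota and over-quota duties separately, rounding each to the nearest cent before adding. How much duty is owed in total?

£34,935.69

Line 1 (01.74, Eriena, 5,019 m², £730,866.78):
Code 01.74 is under a tariff-rate quota (threshold 3,965 m²). In-quota: 3,965 m² at 1%; over-quota: 1,054 m² at 19%.
Pro-rata value split: in-quota = £730,866.78 × 3,965/5,019 = £577,383.30; over-quota = £730,866.78 − £577,383.30 = £153,483.48.
In-quota duty = £577,383.30 × 1% = £5,773.83. Over-quota duty = £153,483.48 × 19% = £29,161.86.
Line duty = £5,773.83 + £29,161.86 = £34,935.69.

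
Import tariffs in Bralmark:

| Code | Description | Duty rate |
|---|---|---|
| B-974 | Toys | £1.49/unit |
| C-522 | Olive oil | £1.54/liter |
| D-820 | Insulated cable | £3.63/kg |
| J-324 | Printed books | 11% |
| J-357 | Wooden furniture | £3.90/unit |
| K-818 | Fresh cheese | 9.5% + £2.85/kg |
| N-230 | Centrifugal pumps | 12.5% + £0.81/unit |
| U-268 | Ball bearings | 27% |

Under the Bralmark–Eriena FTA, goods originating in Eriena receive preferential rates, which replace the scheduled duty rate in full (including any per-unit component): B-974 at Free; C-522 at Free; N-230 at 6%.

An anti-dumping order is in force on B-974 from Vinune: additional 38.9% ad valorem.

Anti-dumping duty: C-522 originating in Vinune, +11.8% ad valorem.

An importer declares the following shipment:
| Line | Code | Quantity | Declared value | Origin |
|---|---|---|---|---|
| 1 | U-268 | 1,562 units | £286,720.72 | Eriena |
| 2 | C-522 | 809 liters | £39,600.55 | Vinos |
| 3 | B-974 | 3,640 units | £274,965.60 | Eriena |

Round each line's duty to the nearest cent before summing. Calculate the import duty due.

Line 1 (U-268, Eriena, 1,562 units, £286,720.72):
Base rate for U-268 is 27%.
Origin Eriena is the FTA partner but U-268 is not on the preference list; base rate stands.
Duty = £286,720.72 × 27% = £77,414.59.
Line 2 (C-522, Vinos, 809 liters, £39,600.55):
Base rate for C-522 is £1.54/liter.
C-522 has an FTA preferential rate, but origin Vinos is not Eriena; base rate stands.
The additional-duty order on C-522 targets Vinune, not Vinos; it does not apply.
Duty = 809 × £1.54 = £1,245.86.
Line 3 (B-974, Eriena, 3,640 units, £274,965.60):
Base rate for B-974 is £1.49/unit.
Origin Eriena qualifies under the Bralmark–Eriena agreement and B-974 is covered: preferential rate Free applies instead.
The additional-duty order on B-974 targets Vinune, not Eriena; it does not apply.
Duty = £274,965.60 × 0% = £0.00.
Total = £77,414.59 + £1,245.86 + £0.00 = £78,660.45.

£78,660.45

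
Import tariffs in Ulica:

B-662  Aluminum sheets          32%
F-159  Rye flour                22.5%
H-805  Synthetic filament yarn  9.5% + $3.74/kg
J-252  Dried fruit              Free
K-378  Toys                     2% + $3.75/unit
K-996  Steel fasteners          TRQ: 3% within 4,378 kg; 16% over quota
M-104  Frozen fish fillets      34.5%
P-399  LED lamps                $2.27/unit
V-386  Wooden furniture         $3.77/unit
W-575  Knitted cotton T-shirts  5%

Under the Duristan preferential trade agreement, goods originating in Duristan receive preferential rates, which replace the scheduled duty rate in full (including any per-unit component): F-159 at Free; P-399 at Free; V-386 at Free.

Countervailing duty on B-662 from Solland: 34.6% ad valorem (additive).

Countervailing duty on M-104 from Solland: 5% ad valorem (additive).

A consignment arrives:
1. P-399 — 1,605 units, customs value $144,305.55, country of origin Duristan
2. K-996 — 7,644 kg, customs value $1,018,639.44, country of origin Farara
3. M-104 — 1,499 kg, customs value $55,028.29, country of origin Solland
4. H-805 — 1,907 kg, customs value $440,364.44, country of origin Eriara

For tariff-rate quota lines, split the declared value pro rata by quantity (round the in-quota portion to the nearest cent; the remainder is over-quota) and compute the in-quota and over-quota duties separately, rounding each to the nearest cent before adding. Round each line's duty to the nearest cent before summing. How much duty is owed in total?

$157,841.69

Line 1 (P-399, Duristan, 1,605 units, $144,305.55):
Base rate for P-399 is $2.27/unit.
Origin Duristan qualifies under the Ulica–Duristan agreement and P-399 is covered: preferential rate Free applies instead.
Duty = $144,305.55 × 0% = $0.00.
Line 2 (K-996, Farara, 7,644 kg, $1,018,639.44):
Code K-996 is under a tariff-rate quota (threshold 4,378 kg). In-quota: 4,378 kg at 3%; over-quota: 3,266 kg at 16%.
Pro-rata value split: in-quota = $1,018,639.44 × 4,378/7,644 = $583,412.28; over-quota = $1,018,639.44 − $583,412.28 = $435,227.16.
In-quota duty = $583,412.28 × 3% = $17,502.37. Over-quota duty = $435,227.16 × 16% = $69,636.35.
Line duty = $17,502.37 + $69,636.35 = $87,138.72.
Line 3 (M-104, Solland, 1,499 kg, $55,028.29):
Base rate for M-104 is 34.5%.
Additional duty on M-104 from Solland: +5%. Applied ad valorem rate: 34.5% + 5% = 39.5%.
Duty = $55,028.29 × 39.5% = $21,736.17.
Line 4 (H-805, Eriara, 1,907 kg, $440,364.44):
Base rate for H-805 is 9.5% + $3.74/kg.
Duty = $440,364.44 × 9.5% + 1,907 × $3.74 = $48,966.80.
Total = $0.00 + $87,138.72 + $21,736.17 + $48,966.80 = $157,841.69.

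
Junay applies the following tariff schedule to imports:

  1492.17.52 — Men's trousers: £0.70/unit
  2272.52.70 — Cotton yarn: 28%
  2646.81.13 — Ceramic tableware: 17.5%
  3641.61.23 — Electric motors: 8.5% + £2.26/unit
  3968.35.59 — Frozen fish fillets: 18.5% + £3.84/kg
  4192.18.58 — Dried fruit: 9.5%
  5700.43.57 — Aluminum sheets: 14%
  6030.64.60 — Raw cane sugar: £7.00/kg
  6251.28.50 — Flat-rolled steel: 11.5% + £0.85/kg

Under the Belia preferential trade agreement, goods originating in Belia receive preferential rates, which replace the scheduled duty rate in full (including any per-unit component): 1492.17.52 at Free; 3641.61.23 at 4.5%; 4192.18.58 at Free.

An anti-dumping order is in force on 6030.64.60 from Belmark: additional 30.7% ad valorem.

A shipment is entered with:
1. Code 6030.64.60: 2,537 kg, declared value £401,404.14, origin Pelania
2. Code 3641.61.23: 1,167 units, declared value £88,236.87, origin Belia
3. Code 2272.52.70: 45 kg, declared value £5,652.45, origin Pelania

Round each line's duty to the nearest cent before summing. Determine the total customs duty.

Line 1 (6030.64.60, Pelania, 2,537 kg, £401,404.14):
Base rate for 6030.64.60 is £7.00/kg.
The additional-duty order on 6030.64.60 targets Belmark, not Pelania; it does not apply.
Duty = 2,537 × £7.00 = £17,759.00.
Line 2 (3641.61.23, Belia, 1,167 units, £88,236.87):
Base rate for 3641.61.23 is 8.5% + £2.26/unit.
Origin Belia qualifies under the Junay–Belia agreement and 3641.61.23 is covered: preferential rate 4.5% applies instead.
Duty = £88,236.87 × 4.5% = £3,970.66.
Line 3 (2272.52.70, Pelania, 45 kg, £5,652.45):
Base rate for 2272.52.70 is 28%.
Duty = £5,652.45 × 28% = £1,582.69.
Total = £17,759.00 + £3,970.66 + £1,582.69 = £23,312.35.

£23,312.35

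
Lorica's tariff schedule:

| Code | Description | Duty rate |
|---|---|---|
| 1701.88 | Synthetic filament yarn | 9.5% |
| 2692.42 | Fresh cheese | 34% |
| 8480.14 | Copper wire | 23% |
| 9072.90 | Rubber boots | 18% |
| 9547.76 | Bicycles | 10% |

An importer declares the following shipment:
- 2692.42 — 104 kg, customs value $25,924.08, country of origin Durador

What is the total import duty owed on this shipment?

Line 1 (2692.42, Durador, 104 kg, $25,924.08):
Base rate for 2692.42 is 34%.
Duty = $25,924.08 × 34% = $8,814.19.

$8,814.19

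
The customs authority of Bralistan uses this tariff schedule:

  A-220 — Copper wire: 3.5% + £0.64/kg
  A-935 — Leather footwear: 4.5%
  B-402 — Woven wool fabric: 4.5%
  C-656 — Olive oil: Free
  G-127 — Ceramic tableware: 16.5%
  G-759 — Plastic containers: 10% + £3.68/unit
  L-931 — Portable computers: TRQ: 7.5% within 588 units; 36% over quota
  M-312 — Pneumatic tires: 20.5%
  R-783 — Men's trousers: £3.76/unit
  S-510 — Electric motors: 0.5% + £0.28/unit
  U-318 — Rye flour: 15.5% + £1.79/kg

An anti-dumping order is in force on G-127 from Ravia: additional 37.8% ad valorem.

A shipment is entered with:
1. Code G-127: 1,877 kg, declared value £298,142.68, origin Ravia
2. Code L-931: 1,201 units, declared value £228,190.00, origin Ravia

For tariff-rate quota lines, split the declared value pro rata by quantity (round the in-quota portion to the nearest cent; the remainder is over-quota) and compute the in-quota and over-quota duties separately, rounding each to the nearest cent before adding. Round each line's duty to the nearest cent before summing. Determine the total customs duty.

£212,199.68

Line 1 (G-127, Ravia, 1,877 kg, £298,142.68):
Base rate for G-127 is 16.5%.
Additional duty on G-127 from Ravia: +37.8%. Applied ad valorem rate: 16.5% + 37.8% = 54.3%.
Duty = £298,142.68 × 54.3% = £161,891.48.
Line 2 (L-931, Ravia, 1,201 units, £228,190.00):
Code L-931 is under a tariff-rate quota (threshold 588 units). In-quota: 588 units at 7.5%; over-quota: 613 units at 36%.
Pro-rata value split: in-quota = £228,190.00 × 588/1,201 = £111,720.00; over-quota = £228,190.00 − £111,720.00 = £116,470.00.
In-quota duty = £111,720.00 × 7.5% = £8,379.00. Over-quota duty = £116,470.00 × 36% = £41,929.20.
Line duty = £8,379.00 + £41,929.20 = £50,308.20.
Total = £161,891.48 + £50,308.20 = £212,199.68.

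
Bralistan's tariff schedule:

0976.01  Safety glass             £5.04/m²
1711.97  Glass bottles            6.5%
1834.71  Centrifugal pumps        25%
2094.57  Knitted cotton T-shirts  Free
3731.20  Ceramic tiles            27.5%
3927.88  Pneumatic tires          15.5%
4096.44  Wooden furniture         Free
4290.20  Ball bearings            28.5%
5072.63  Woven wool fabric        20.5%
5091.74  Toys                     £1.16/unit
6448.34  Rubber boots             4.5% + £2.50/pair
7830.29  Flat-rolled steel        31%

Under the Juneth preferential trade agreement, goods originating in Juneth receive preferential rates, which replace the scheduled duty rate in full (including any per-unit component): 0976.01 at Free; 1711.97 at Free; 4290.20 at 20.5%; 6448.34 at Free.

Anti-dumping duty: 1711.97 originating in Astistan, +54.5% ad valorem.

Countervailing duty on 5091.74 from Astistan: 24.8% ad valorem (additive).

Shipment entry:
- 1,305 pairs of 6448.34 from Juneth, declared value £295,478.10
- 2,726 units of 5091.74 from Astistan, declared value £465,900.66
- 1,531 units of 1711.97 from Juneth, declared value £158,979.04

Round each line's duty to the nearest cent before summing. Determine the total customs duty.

Line 1 (6448.34, Juneth, 1,305 pairs, £295,478.10):
Base rate for 6448.34 is 4.5% + £2.50/pair.
Origin Juneth qualifies under the Bralistan–Juneth agreement and 6448.34 is covered: preferential rate Free applies instead.
Duty = £295,478.10 × 0% = £0.00.
Line 2 (5091.74, Astistan, 2,726 units, £465,900.66):
Base rate for 5091.74 is £1.16/unit.
Additional duty on 5091.74 from Astistan: +24.8% ad valorem. Applied ad valorem rate = 24.8%.
Duty = £465,900.66 × 24.8% + 2,726 × £1.16 = £118,705.52.
Line 3 (1711.97, Juneth, 1,531 units, £158,979.04):
Base rate for 1711.97 is 6.5%.
Origin Juneth qualifies under the Bralistan–Juneth agreement and 1711.97 is covered: preferential rate Free applies instead.
The additional-duty order on 1711.97 targets Astistan, not Juneth; it does not apply.
Duty = £158,979.04 × 0% = £0.00.
Total = £0.00 + £118,705.52 + £0.00 = £118,705.52.

£118,705.52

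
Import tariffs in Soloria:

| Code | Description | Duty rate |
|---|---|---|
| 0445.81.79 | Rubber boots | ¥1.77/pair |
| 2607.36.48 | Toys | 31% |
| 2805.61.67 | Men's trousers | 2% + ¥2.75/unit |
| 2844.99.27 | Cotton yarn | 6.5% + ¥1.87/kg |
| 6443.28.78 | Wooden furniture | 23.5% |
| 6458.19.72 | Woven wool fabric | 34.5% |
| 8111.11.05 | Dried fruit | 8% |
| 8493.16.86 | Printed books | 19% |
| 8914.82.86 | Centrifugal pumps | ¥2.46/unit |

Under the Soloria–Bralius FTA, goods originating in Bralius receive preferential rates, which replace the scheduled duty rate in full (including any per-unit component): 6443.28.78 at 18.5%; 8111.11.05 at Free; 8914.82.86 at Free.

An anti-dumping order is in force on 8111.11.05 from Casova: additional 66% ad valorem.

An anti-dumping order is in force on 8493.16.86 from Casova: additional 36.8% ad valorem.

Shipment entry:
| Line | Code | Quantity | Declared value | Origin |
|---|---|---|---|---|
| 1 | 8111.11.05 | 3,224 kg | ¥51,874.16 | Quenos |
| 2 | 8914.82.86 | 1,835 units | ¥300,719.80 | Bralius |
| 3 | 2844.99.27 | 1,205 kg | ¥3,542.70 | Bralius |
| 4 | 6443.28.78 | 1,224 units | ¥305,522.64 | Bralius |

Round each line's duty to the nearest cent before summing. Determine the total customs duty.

Line 1 (8111.11.05, Quenos, 3,224 kg, ¥51,874.16):
Base rate for 8111.11.05 is 8%.
8111.11.05 has an FTA preferential rate, but origin Quenos is not Bralius; base rate stands.
The additional-duty order on 8111.11.05 targets Casova, not Quenos; it does not apply.
Duty = ¥51,874.16 × 8% = ¥4,149.93.
Line 2 (8914.82.86, Bralius, 1,835 units, ¥300,719.80):
Base rate for 8914.82.86 is ¥2.46/unit.
Origin Bralius qualifies under the Soloria–Bralius agreement and 8914.82.86 is covered: preferential rate Free applies instead.
Duty = ¥300,719.80 × 0% = ¥0.00.
Line 3 (2844.99.27, Bralius, 1,205 kg, ¥3,542.70):
Base rate for 2844.99.27 is 6.5% + ¥1.87/kg.
Origin Bralius is the FTA partner but 2844.99.27 is not on the preference list; base rate stands.
Duty = ¥3,542.70 × 6.5% + 1,205 × ¥1.87 = ¥2,483.63.
Line 4 (6443.28.78, Bralius, 1,224 units, ¥305,522.64):
Base rate for 6443.28.78 is 23.5%.
Origin Bralius qualifies under the Soloria–Bralius agreement and 6443.28.78 is covered: preferential rate 18.5% applies instead.
Duty = ¥305,522.64 × 18.5% = ¥56,521.69.
Total = ¥4,149.93 + ¥0.00 + ¥2,483.63 + ¥56,521.69 = ¥63,155.25.

¥63,155.25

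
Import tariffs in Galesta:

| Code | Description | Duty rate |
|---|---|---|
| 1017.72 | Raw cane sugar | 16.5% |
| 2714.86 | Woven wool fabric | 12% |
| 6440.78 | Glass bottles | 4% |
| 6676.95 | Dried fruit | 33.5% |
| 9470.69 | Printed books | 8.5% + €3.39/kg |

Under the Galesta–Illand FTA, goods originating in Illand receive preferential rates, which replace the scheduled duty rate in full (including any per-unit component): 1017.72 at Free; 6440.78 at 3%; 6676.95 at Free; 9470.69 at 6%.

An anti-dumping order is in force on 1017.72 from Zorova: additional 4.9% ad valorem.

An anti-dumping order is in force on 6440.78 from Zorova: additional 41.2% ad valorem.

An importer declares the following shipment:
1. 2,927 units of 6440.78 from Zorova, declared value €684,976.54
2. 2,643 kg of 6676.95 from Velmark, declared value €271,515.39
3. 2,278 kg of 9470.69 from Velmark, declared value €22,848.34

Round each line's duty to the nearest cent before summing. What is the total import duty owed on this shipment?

€410,231.59

Line 1 (6440.78, Zorova, 2,927 units, €684,976.54):
Base rate for 6440.78 is 4%.
6440.78 has an FTA preferential rate, but origin Zorova is not Illand; base rate stands.
Additional duty on 6440.78 from Zorova: +41.2%. Applied ad valorem rate: 4% + 41.2% = 45.2%.
Duty = €684,976.54 × 45.2% = €309,609.40.
Line 2 (6676.95, Velmark, 2,643 kg, €271,515.39):
Base rate for 6676.95 is 33.5%.
6676.95 has an FTA preferential rate, but origin Velmark is not Illand; base rate stands.
Duty = €271,515.39 × 33.5% = €90,957.66.
Line 3 (9470.69, Velmark, 2,278 kg, €22,848.34):
Base rate for 9470.69 is 8.5% + €3.39/kg.
9470.69 has an FTA preferential rate, but origin Velmark is not Illand; base rate stands.
Duty = €22,848.34 × 8.5% + 2,278 × €3.39 = €9,664.53.
Total = €309,609.40 + €90,957.66 + €9,664.53 = €410,231.59.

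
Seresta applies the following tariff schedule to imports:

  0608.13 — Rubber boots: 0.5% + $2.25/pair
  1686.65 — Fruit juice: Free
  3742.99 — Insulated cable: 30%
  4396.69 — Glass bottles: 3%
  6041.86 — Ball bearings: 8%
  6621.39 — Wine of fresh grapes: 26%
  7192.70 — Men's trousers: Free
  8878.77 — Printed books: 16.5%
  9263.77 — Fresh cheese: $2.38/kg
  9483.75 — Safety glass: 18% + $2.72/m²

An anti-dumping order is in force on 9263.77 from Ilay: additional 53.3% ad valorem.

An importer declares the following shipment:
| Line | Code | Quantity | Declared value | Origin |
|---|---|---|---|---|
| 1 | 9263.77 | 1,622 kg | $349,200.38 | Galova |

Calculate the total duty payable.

Line 1 (9263.77, Galova, 1,622 kg, $349,200.38):
Base rate for 9263.77 is $2.38/kg.
The additional-duty order on 9263.77 targets Ilay, not Galova; it does not apply.
Duty = 1,622 × $2.38 = $3,860.36.

$3,860.36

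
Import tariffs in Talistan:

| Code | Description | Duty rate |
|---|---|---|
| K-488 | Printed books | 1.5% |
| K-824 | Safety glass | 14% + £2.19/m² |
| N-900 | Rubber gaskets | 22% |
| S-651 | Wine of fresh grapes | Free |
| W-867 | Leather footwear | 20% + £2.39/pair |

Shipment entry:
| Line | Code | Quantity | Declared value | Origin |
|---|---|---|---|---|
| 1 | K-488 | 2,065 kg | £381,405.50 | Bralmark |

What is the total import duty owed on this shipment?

Line 1 (K-488, Bralmark, 2,065 kg, £381,405.50):
Base rate for K-488 is 1.5%.
Duty = £381,405.50 × 1.5% = £5,721.08.

£5,721.08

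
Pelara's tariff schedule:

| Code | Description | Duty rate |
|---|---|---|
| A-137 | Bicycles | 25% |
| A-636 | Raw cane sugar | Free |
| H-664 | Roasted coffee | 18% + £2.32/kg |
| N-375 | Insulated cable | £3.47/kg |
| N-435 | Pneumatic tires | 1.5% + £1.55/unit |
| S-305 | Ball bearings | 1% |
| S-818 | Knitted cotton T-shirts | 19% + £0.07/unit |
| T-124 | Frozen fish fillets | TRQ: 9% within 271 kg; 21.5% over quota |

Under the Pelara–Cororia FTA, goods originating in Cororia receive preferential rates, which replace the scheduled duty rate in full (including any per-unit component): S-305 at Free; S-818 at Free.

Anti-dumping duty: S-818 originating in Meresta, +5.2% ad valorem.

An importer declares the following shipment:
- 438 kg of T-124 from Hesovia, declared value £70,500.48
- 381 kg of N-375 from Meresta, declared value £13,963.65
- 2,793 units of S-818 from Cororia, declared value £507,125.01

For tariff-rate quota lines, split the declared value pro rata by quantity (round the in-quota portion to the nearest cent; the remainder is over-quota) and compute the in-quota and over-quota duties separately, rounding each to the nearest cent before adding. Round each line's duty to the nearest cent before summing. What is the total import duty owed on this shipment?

Line 1 (T-124, Hesovia, 438 kg, £70,500.48):
Code T-124 is under a tariff-rate quota (threshold 271 kg). In-quota: 271 kg at 9%; over-quota: 167 kg at 21.5%.
Pro-rata value split: in-quota = £70,500.48 × 271/438 = £43,620.16; over-quota = £70,500.48 − £43,620.16 = £26,880.32.
In-quota duty = £43,620.16 × 9% = £3,925.81. Over-quota duty = £26,880.32 × 21.5% = £5,779.27.
Line duty = £3,925.81 + £5,779.27 = £9,705.08.
Line 2 (N-375, Meresta, 381 kg, £13,963.65):
Base rate for N-375 is £3.47/kg.
Duty = 381 × £3.47 = £1,322.07.
Line 3 (S-818, Cororia, 2,793 units, £507,125.01):
Base rate for S-818 is 19% + £0.07/unit.
Origin Cororia qualifies under the Pelara–Cororia agreement and S-818 is covered: preferential rate Free applies instead.
The additional-duty order on S-818 targets Meresta, not Cororia; it does not apply.
Duty = £507,125.01 × 0% = £0.00.
Total = £9,705.08 + £1,322.07 + £0.00 = £11,027.15.

£11,027.15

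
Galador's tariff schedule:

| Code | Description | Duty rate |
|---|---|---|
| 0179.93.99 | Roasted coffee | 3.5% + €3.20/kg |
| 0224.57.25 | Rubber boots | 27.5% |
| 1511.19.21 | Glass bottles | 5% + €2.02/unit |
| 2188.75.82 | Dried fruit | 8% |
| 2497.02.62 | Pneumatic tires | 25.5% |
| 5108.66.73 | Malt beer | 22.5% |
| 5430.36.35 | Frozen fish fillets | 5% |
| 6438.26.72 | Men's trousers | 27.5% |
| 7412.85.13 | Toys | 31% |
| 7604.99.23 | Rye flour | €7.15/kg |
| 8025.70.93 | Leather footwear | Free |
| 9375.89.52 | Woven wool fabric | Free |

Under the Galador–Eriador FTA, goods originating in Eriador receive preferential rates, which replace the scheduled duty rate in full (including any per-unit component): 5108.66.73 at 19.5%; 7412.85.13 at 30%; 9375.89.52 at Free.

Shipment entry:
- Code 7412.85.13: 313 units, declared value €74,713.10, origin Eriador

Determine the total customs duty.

€22,413.93

Line 1 (7412.85.13, Eriador, 313 units, €74,713.10):
Base rate for 7412.85.13 is 31%.
Origin Eriador qualifies under the Galador–Eriador agreement and 7412.85.13 is covered: preferential rate 30% applies instead.
Duty = €74,713.10 × 30% = €22,413.93.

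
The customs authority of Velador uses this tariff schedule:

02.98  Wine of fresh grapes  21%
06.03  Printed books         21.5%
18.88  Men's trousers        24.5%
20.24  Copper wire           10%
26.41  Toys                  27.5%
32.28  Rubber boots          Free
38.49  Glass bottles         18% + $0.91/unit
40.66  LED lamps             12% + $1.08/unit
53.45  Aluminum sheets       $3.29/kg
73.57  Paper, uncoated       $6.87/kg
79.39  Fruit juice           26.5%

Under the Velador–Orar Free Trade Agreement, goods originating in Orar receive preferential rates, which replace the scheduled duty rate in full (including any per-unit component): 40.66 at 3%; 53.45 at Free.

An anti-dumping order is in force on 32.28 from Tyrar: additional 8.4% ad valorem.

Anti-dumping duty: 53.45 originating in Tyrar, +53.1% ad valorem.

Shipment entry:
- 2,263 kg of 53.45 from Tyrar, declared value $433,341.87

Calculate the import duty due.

$237,549.80

Line 1 (53.45, Tyrar, 2,263 kg, $433,341.87):
Base rate for 53.45 is $3.29/kg.
53.45 has an FTA preferential rate, but origin Tyrar is not Orar; base rate stands.
Additional duty on 53.45 from Tyrar: +53.1% ad valorem. Applied ad valorem rate = 53.1%.
Duty = $433,341.87 × 53.1% + 2,263 × $3.29 = $237,549.80.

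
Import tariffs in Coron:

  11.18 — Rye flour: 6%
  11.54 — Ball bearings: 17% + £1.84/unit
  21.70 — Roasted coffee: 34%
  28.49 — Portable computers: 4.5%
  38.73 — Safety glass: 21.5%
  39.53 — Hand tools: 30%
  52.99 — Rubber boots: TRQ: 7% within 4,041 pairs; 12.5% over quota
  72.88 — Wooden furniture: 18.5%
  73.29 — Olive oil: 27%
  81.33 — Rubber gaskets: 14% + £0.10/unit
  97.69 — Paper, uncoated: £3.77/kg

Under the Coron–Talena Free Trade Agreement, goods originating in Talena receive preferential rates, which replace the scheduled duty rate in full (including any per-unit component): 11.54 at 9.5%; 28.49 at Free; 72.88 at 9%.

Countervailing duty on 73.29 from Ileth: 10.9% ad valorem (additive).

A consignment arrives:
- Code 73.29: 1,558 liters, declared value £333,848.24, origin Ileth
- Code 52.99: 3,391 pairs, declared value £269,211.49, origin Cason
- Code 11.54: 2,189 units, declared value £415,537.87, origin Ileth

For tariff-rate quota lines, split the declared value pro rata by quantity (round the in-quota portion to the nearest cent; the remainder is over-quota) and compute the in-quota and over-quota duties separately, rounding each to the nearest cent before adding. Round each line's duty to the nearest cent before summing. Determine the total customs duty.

Line 1 (73.29, Ileth, 1,558 liters, £333,848.24):
Base rate for 73.29 is 27%.
Additional duty on 73.29 from Ileth: +10.9%. Applied ad valorem rate: 27% + 10.9% = 37.9%.
Duty = £333,848.24 × 37.9% = £126,528.48.
Line 2 (52.99, Cason, 3,391 pairs, £269,211.49):
Code 52.99 is under a tariff-rate quota (threshold 4,041 pairs). Quantity 3,391 pairs is within the quota, so the in-quota rate 7% applies to the full value.
Duty = £269,211.49 × 7% = £18,844.80.
Line 3 (11.54, Ileth, 2,189 units, £415,537.87):
Base rate for 11.54 is 17% + £1.84/unit.
11.54 has an FTA preferential rate, but origin Ileth is not Talena; base rate stands.
Duty = £415,537.87 × 17% + 2,189 × £1.84 = £74,669.20.
Total = £126,528.48 + £18,844.80 + £74,669.20 = £220,042.48.

£220,042.48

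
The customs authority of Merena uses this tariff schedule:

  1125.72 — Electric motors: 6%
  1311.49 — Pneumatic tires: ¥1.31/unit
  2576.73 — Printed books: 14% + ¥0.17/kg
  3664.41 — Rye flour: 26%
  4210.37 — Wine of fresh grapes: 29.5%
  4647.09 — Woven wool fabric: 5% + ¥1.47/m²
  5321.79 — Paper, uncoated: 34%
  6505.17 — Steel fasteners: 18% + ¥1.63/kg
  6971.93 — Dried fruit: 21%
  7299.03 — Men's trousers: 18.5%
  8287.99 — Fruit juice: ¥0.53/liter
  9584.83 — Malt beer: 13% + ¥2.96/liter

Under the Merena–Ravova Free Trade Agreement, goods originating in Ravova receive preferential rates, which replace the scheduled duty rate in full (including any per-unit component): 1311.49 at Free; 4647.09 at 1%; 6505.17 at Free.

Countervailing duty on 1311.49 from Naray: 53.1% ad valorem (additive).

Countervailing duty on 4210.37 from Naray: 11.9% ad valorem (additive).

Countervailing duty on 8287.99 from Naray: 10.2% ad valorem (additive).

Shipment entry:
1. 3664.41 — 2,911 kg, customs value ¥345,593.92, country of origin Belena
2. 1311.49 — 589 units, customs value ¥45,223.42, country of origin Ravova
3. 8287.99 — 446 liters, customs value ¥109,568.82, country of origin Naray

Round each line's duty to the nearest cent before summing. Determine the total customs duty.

Line 1 (3664.41, Belena, 2,911 kg, ¥345,593.92):
Base rate for 3664.41 is 26%.
Duty = ¥345,593.92 × 26% = ¥89,854.42.
Line 2 (1311.49, Ravova, 589 units, ¥45,223.42):
Base rate for 1311.49 is ¥1.31/unit.
Origin Ravova qualifies under the Merena–Ravova agreement and 1311.49 is covered: preferential rate Free applies instead.
The additional-duty order on 1311.49 targets Naray, not Ravova; it does not apply.
Duty = ¥45,223.42 × 0% = ¥0.00.
Line 3 (8287.99, Naray, 446 liters, ¥109,568.82):
Base rate for 8287.99 is ¥0.53/liter.
Additional duty on 8287.99 from Naray: +10.2% ad valorem. Applied ad valorem rate = 10.2%.
Duty = ¥109,568.82 × 10.2% + 446 × ¥0.53 = ¥11,412.40.
Total = ¥89,854.42 + ¥0.00 + ¥11,412.40 = ¥101,266.82.

¥101,266.82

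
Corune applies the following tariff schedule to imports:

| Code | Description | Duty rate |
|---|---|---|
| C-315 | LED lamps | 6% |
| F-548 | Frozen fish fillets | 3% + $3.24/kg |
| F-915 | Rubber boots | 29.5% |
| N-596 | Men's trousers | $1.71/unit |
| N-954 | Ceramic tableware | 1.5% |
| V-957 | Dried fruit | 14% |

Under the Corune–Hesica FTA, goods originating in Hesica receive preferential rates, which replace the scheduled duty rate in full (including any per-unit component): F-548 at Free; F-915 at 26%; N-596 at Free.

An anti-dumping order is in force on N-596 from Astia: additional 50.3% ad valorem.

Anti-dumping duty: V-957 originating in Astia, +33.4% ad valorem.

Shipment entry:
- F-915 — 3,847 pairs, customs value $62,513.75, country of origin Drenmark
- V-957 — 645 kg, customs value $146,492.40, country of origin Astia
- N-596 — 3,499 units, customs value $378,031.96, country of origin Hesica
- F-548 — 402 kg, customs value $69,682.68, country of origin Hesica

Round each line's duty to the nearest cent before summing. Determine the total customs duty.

Line 1 (F-915, Drenmark, 3,847 pairs, $62,513.75):
Base rate for F-915 is 29.5%.
F-915 has an FTA preferential rate, but origin Drenmark is not Hesica; base rate stands.
Duty = $62,513.75 × 29.5% = $18,441.56.
Line 2 (V-957, Astia, 645 kg, $146,492.40):
Base rate for V-957 is 14%.
Additional duty on V-957 from Astia: +33.4%. Applied ad valorem rate: 14% + 33.4% = 47.4%.
Duty = $146,492.40 × 47.4% = $69,437.40.
Line 3 (N-596, Hesica, 3,499 units, $378,031.96):
Base rate for N-596 is $1.71/unit.
Origin Hesica qualifies under the Corune–Hesica agreement and N-596 is covered: preferential rate Free applies instead.
The additional-duty order on N-596 targets Astia, not Hesica; it does not apply.
Duty = $378,031.96 × 0% = $0.00.
Line 4 (F-548, Hesica, 402 kg, $69,682.68):
Base rate for F-548 is 3% + $3.24/kg.
Origin Hesica qualifies under the Corune–Hesica agreement and F-548 is covered: preferential rate Free applies instead.
Duty = $69,682.68 × 0% = $0.00.
Total = $18,441.56 + $69,437.40 + $0.00 + $0.00 = $87,878.96.

$87,878.96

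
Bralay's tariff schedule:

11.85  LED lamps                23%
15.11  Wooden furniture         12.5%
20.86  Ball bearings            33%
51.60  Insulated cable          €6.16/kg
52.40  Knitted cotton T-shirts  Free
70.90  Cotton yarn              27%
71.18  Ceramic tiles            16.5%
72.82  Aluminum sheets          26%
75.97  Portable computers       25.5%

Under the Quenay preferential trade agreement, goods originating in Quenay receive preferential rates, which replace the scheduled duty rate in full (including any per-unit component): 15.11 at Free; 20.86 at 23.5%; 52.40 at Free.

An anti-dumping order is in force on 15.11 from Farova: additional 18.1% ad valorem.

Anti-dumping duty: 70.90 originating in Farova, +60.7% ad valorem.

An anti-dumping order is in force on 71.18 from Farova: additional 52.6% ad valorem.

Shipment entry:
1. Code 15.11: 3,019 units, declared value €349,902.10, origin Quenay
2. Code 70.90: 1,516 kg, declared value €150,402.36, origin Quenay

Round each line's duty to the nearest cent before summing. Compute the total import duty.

Line 1 (15.11, Quenay, 3,019 units, €349,902.10):
Base rate for 15.11 is 12.5%.
Origin Quenay qualifies under the Bralay–Quenay agreement and 15.11 is covered: preferential rate Free applies instead.
The additional-duty order on 15.11 targets Farova, not Quenay; it does not apply.
Duty = €349,902.10 × 0% = €0.00.
Line 2 (70.90, Quenay, 1,516 kg, €150,402.36):
Base rate for 70.90 is 27%.
Origin Quenay is the FTA partner but 70.90 is not on the preference list; base rate stands.
The additional-duty order on 70.90 targets Farova, not Quenay; it does not apply.
Duty = €150,402.36 × 27% = €40,608.64.
Total = €0.00 + €40,608.64 = €40,608.64.

€40,608.64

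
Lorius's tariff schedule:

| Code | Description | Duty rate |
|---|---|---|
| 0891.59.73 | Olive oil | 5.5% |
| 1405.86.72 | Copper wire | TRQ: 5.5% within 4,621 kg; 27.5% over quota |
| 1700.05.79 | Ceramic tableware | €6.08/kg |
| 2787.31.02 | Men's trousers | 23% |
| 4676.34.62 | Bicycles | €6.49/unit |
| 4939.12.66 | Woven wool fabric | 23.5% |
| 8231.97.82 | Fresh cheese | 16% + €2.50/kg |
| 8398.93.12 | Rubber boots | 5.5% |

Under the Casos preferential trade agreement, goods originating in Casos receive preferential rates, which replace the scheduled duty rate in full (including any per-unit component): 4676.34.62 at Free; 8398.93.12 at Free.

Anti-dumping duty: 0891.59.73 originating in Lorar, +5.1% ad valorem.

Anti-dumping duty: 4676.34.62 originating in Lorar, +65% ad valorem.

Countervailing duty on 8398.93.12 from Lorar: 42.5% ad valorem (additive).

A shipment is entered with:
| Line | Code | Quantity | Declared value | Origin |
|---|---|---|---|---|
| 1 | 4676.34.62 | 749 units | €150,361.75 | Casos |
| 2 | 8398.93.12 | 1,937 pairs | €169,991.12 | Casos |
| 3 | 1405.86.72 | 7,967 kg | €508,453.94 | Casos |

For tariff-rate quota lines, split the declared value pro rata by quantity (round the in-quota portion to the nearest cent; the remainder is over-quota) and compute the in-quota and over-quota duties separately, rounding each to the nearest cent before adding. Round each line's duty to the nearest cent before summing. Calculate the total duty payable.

€74,944.14

Line 1 (4676.34.62, Casos, 749 units, €150,361.75):
Base rate for 4676.34.62 is €6.49/unit.
Origin Casos qualifies under the Lorius–Casos agreement and 4676.34.62 is covered: preferential rate Free applies instead.
The additional-duty order on 4676.34.62 targets Lorar, not Casos; it does not apply.
Duty = €150,361.75 × 0% = €0.00.
Line 2 (8398.93.12, Casos, 1,937 pairs, €169,991.12):
Base rate for 8398.93.12 is 5.5%.
Origin Casos qualifies under the Lorius–Casos agreement and 8398.93.12 is covered: preferential rate Free applies instead.
The additional-duty order on 8398.93.12 targets Lorar, not Casos; it does not apply.
Duty = €169,991.12 × 0% = €0.00.
Line 3 (1405.86.72, Casos, 7,967 kg, €508,453.94):
Code 1405.86.72 is under a tariff-rate quota (threshold 4,621 kg). In-quota: 4,621 kg at 5.5%; over-quota: 3,346 kg at 27.5%.
Pro-rata value split: in-quota = €508,453.94 × 4,621/7,967 = €294,912.22; over-quota = €508,453.94 − €294,912.22 = €213,541.72.
In-quota duty = €294,912.22 × 5.5% = €16,220.17. Over-quota duty = €213,541.72 × 27.5% = €58,723.97.
Line duty = €16,220.17 + €58,723.97 = €74,944.14.
Total = €0.00 + €0.00 + €74,944.14 = €74,944.14.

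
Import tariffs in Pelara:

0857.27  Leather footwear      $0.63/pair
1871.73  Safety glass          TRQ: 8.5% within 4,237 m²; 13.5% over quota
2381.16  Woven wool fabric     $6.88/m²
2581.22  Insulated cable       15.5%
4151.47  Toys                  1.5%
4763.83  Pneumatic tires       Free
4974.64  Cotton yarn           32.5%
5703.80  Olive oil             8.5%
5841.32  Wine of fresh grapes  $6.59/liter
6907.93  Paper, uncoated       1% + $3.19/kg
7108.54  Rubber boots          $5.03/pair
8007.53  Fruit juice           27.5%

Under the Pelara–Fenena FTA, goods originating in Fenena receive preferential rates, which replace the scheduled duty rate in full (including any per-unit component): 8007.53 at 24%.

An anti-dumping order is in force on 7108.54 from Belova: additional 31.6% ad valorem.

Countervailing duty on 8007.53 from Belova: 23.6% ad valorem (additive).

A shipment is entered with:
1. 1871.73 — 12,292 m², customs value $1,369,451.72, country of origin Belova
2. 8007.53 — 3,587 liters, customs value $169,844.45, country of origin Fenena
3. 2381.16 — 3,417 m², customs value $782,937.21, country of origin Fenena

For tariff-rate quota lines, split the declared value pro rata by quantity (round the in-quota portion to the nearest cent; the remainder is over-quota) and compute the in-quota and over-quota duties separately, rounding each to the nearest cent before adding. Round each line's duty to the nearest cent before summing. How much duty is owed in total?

Line 1 (1871.73, Belova, 12,292 m², $1,369,451.72):
Code 1871.73 is under a tariff-rate quota (threshold 4,237 m²). In-quota: 4,237 m² at 8.5%; over-quota: 8,055 m² at 13.5%.
Pro-rata value split: in-quota = $1,369,451.72 × 4,237/12,292 = $472,044.17; over-quota = $1,369,451.72 − $472,044.17 = $897,407.55.
In-quota duty = $472,044.17 × 8.5% = $40,123.75. Over-quota duty = $897,407.55 × 13.5% = $121,150.02.
Line duty = $40,123.75 + $121,150.02 = $161,273.77.
Line 2 (8007.53, Fenena, 3,587 liters, $169,844.45):
Base rate for 8007.53 is 27.5%.
Origin Fenena qualifies under the Pelara–Fenena agreement and 8007.53 is covered: preferential rate 24% applies instead.
The additional-duty order on 8007.53 targets Belova, not Fenena; it does not apply.
Duty = $169,844.45 × 24% = $40,762.67.
Line 3 (2381.16, Fenena, 3,417 m², $782,937.21):
Base rate for 2381.16 is $6.88/m².
Origin Fenena is the FTA partner but 2381.16 is not on the preference list; base rate stands.
Duty = 3,417 × $6.88 = $23,508.96.
Total = $161,273.77 + $40,762.67 + $23,508.96 = $225,545.40.

$225,545.40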